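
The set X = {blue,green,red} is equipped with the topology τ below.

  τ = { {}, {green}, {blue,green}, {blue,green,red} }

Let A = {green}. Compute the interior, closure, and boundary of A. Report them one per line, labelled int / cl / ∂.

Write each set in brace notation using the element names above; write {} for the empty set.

opens ⊆ A: {}, {green}; union → int = {green}
complement {blue,red}; its interior {}; cl(A) = X∖{} = {blue,green,red}
boundary = {blue,green,red} ∖ {green} = {blue,red}

int(A) = {green}
cl(A)  = {blue,green,red}
∂A     = {blue,red}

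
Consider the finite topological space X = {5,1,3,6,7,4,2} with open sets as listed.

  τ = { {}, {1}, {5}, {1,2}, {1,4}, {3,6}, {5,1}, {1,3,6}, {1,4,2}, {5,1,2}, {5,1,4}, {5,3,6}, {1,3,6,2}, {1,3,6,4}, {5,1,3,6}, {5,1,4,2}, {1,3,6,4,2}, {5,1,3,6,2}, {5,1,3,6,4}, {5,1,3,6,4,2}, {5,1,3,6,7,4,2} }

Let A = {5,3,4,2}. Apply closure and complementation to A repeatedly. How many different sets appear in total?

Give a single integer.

closure: X∖int(X∖A) = X∖{1} = {5,3,6,7,4,2}
Let k=closure and c=complement:
  1. A     = {5,3,4,2}
  2. kA    = {5,3,6,7,4,2}
  3. cA    = {1,6,7}
  4. ckA   = {1}
  5. kcA   = {1,3,6,7,4,2}
  6. kckA  = {1,7,4,2}
  7. ckcA  = {5}
  8. ckckA = {5,3,6}
  9. kckcA = {5,7}
  10. kckckA = {5,3,6,7}
  11. ckckcA = {1,3,6,4,2}
  12. ckckckA = {1,4,2}
— saturated at 12

12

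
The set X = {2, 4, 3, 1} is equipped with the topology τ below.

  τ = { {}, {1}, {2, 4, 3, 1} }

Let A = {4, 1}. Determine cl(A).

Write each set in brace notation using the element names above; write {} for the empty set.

cl via duality: int({2, 3}) = {}, so X∖{} = {2, 4, 3, 1}

{2, 4, 3, 1}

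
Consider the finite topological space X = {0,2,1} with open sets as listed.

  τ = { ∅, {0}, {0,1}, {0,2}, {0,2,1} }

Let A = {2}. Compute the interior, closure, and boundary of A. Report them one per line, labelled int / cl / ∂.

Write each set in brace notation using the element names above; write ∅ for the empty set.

int(A) = ∅
cl(A)  = {2}
∂A     = {2}

interior: largest open inside A is ∅ (from ∅)
cl via duality: int({0,1}) = {0,1}, so X∖{0,1} = {2}
cl∖int = {2}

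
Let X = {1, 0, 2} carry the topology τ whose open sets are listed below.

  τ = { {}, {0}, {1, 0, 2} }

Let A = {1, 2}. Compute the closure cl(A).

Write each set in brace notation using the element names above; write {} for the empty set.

{1, 2}

X∖A={0}, int(X∖A)={0}, hence cl(A)={1, 2}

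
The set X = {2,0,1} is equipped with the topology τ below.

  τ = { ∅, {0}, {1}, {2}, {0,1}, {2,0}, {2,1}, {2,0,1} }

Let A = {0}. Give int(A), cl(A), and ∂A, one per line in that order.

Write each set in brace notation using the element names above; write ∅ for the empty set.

int(A) = {0}
cl(A)  = {0}
∂A     = ∅

open subsets of A: ∅, {0}; so int(A) = {0}
closure: X∖int(X∖A) = X∖{2,1} = {0}
∂A = {0} minus {0} = ∅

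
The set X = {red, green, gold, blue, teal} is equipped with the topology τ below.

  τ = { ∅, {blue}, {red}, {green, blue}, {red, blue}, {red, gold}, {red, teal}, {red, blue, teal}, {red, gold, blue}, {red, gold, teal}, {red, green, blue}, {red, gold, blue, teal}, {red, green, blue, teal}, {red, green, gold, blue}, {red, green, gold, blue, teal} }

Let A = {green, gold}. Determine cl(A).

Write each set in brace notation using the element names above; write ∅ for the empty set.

X∖A={red, blue, teal}, int(X∖A)={red, blue, teal}, hence cl(A)={green, gold}

{green, gold}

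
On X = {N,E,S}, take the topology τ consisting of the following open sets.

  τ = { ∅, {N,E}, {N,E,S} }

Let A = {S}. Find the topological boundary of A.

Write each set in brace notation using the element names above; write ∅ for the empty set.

interior: largest open inside A is ∅ (from ∅)
cl via duality: int({N,E}) = {N,E}, so X∖{N,E} = {S}
cl∖int = {S}

{S}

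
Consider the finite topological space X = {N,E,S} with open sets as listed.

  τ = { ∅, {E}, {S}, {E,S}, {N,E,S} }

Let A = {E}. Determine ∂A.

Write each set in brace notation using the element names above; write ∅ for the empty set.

open subsets of A: ∅, {E}; so int(A) = {E}
closure: X∖int(X∖A) = X∖{S} = {N,E}
∂A = {N,E} minus {E} = {N}

{N}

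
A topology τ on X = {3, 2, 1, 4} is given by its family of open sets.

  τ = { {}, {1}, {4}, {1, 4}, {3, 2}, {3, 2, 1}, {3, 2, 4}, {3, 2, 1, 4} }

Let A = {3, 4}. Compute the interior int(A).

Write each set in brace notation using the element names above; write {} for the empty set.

{4}

opens ⊆ A: {}, {4}; union → int = {4}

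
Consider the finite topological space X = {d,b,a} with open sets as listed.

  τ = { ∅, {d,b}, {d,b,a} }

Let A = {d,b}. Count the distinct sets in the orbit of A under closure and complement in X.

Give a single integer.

cl via duality: int({a}) = ∅, so X∖∅ = {d,b,a}
Write k for closure, c for complement:
  1. A     = {d,b}
  2. kA    = {d,b,a}
  3. cA    = {a}
  4. ckA   = ∅
applying k or c yields no new set

4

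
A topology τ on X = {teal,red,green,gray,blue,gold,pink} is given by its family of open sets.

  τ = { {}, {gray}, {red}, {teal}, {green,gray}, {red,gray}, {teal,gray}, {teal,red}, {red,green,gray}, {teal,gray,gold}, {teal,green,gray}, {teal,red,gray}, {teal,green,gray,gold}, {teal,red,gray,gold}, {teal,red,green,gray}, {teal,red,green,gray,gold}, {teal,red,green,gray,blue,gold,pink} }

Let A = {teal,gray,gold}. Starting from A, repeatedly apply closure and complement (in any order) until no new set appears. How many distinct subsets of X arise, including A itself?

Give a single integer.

6

cl via duality: int({red,green,blue,pink}) = {red}, so X∖{red} = {teal,green,gray,blue,gold,pink}
Write k for closure, c for complement:
  1. A     = {teal,gray,gold}
  2. kA    = {teal,green,gray,blue,gold,pink}
  3. cA    = {red,green,blue,pink}
  4. ckA   = {red}
  5. kckA  = {red,blue,pink}
  6. ckckA = {teal,green,gray,gold}
applying k or c yields no new set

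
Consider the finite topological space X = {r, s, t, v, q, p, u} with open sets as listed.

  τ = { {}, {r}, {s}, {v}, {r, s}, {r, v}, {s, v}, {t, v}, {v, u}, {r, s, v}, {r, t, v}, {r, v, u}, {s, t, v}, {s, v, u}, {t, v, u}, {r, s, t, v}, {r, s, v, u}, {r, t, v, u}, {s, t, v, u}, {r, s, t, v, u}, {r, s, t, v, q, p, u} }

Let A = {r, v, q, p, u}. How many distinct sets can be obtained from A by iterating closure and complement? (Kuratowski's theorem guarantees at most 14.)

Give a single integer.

8

closure: X∖int(X∖A) = X∖{s} = {r, t, v, q, p, u}
Let k=closure and c=complement:
  1. A     = {r, v, q, p, u}
  2. kA    = {r, t, v, q, p, u}
  3. cA    = {s, t}
  4. ckA   = {s}
  5. kcA   = {s, t, q, p}
  6. kckA  = {s, q, p}
  7. ckcA  = {r, v, u}
  8. ckckA = {r, t, v, u}
— saturated at 8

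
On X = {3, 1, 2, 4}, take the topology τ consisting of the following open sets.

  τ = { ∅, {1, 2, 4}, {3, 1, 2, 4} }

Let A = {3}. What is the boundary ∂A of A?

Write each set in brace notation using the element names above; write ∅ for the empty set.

{3}

open subsets of A: ∅; so int(A) = ∅
closure: X∖int(X∖A) = X∖{1, 2, 4} = {3}
∂A = {3} minus ∅ = {3}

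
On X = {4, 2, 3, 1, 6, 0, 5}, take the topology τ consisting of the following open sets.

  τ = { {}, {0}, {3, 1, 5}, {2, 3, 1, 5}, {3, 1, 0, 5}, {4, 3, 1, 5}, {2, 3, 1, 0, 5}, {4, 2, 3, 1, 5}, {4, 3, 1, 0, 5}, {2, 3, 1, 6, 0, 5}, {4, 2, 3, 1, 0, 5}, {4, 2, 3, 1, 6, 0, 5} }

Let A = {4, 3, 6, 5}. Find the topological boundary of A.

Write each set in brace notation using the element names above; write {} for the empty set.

{4, 2, 3, 1, 6, 5}

opens ⊆ A: {}; union → int = {}
complement {2, 1, 0}; its interior {0}; cl(A) = X∖{0} = {4, 2, 3, 1, 6, 5}
boundary = {4, 2, 3, 1, 6, 5} ∖ {} = {4, 2, 3, 1, 6, 5}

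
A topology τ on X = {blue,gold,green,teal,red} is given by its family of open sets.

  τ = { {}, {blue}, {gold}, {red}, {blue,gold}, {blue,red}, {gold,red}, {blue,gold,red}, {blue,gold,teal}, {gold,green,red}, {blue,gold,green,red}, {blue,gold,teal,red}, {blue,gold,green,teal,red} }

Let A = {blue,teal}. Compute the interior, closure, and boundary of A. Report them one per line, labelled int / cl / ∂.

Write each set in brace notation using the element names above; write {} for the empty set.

interior: largest open inside A is {blue} (from {}, {blue})
cl via duality: int({gold,green,red}) = {gold,green,red}, so X∖{gold,green,red} = {blue,teal}
cl∖int = {teal}

int(A) = {blue}
cl(A)  = {blue,teal}
∂A     = {teal}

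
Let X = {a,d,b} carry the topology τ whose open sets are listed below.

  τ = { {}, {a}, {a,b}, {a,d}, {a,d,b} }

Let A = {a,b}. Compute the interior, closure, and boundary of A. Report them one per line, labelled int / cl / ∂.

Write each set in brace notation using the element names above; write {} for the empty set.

int(A) = {a,b}
cl(A)  = {a,d,b}
∂A     = {d}

open subsets of A: {}, {a}, {a,b}; so int(A) = {a,b}
closure: X∖int(X∖A) = X∖{} = {a,d,b}
∂A = {a,d,b} minus {a,b} = {d}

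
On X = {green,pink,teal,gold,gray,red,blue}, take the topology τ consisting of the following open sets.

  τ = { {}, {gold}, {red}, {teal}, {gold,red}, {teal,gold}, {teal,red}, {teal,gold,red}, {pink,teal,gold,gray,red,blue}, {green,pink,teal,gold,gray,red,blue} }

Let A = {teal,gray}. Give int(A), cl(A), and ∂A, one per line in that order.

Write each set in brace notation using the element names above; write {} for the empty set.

interior: largest open inside A is {teal} (from {}, {teal})
cl via duality: int({green,pink,gold,red,blue}) = {gold,red}, so X∖{gold,red} = {green,pink,teal,gray,blue}
cl∖int = {green,pink,gray,blue}

int(A) = {teal}
cl(A)  = {green,pink,teal,gray,blue}
∂A     = {green,pink,gray,blue}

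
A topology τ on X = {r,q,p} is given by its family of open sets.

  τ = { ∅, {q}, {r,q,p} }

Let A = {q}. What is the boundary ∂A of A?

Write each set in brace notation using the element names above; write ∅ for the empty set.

interior: largest open inside A is {q} (from ∅, {q})
cl via duality: int({r,p}) = ∅, so X∖∅ = {r,q,p}
cl∖int = {r,p}

{r,p}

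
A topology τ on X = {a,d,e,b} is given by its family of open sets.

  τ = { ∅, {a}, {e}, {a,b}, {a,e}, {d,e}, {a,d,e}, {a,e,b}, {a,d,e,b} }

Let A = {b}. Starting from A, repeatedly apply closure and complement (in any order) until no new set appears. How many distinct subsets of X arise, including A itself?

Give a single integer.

4

X∖A={a,d,e}, int(X∖A)={a,d,e}, hence cl(A)={b}
Orbit (k=closure, c=complement):
  1. A     = {b}
  2. cA    = {a,d,e}
  3. kcA   = {a,d,e,b}
  4. ckcA  = ∅
(closed under both — stop)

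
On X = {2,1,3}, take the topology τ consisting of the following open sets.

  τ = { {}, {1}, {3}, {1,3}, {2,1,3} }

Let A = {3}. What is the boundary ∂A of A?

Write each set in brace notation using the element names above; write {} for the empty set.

interior: largest open inside A is {3} (from {}, {3})
cl via duality: int({2,1}) = {1}, so X∖{1} = {2,3}
cl∖int = {2}

{2}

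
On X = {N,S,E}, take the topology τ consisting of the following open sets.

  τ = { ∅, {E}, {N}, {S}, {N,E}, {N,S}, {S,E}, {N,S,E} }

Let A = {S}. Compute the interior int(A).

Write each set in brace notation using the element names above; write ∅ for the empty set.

{S}

U open, U⊆A: ∅, {S}. int(A) = ⋃ = {S}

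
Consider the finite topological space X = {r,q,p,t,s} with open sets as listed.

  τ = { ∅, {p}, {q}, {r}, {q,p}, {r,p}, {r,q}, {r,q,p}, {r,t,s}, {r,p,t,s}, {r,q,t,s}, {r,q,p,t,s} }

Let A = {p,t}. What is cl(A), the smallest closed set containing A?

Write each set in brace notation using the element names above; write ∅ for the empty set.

complement {r,q,s}; its interior {r,q}; cl(A) = X∖{r,q} = {p,t,s}

{p,t,s}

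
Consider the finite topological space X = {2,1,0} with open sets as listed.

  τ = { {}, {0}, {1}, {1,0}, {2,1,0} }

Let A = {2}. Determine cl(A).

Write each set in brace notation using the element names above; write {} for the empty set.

closure: X∖int(X∖A) = X∖{1,0} = {2}

{2}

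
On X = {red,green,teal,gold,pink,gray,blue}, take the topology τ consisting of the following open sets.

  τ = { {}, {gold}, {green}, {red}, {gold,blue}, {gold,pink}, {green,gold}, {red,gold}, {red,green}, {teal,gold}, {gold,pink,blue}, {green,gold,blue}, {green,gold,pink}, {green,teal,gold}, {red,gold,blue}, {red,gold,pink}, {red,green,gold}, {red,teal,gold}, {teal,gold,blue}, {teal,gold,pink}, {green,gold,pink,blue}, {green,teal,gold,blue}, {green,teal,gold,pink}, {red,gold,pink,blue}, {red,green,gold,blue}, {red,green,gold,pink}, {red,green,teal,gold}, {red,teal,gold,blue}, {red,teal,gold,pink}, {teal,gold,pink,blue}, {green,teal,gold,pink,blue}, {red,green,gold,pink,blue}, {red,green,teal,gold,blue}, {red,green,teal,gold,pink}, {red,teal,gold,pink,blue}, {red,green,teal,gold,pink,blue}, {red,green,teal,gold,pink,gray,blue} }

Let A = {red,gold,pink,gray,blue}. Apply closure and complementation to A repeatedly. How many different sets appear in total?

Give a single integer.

8

closure: X∖int(X∖A) = X∖{green} = {red,teal,gold,pink,gray,blue}
Let k=closure and c=complement:
  1. A     = {red,gold,pink,gray,blue}
  2. kA    = {red,teal,gold,pink,gray,blue}
  3. cA    = {green,teal}
  4. ckA   = {green}
  5. kcA   = {green,teal,gray}
  6. kckA  = {green,gray}
  7. ckcA  = {red,gold,pink,blue}
  8. ckckA = {red,teal,gold,pink,blue}
— saturated at 8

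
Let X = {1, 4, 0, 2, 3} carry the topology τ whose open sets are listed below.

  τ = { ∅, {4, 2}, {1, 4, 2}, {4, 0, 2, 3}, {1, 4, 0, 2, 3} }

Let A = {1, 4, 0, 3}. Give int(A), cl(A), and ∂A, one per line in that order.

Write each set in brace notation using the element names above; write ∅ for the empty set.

int(A) = ∅
cl(A)  = {1, 4, 0, 2, 3}
∂A     = {1, 4, 0, 2, 3}

interior: largest open inside A is ∅ (from ∅)
cl via duality: int({2}) = ∅, so X∖∅ = {1, 4, 0, 2, 3}
cl∖int = {1, 4, 0, 2, 3}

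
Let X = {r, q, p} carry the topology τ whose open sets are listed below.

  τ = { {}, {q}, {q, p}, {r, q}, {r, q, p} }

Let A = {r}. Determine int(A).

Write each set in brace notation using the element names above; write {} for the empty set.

{}

opens ⊆ A: {}; union → int = {}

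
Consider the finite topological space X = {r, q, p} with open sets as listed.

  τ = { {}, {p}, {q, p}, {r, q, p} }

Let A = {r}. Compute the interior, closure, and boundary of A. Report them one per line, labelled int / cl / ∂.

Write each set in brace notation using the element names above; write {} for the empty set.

int(A) = {}
cl(A)  = {r}
∂A     = {r}

open subsets of A: {}; so int(A) = {}
closure: X∖int(X∖A) = X∖{q, p} = {r}
∂A = {r} minus {} = {r}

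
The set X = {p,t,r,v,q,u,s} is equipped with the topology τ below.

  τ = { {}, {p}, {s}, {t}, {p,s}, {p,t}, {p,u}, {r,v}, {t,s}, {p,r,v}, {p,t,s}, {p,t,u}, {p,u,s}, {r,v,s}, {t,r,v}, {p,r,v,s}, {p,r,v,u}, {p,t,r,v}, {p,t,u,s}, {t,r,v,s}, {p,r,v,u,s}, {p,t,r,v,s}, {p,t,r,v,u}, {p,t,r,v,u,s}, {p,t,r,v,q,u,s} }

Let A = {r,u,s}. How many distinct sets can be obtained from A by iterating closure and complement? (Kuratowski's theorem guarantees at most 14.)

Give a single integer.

cl via duality: int({p,t,v,q}) = {p,t}, so X∖{p,t} = {r,v,q,u,s}
Write k for closure, c for complement:
  1. A     = {r,u,s}
  2. kA    = {r,v,q,u,s}
  3. cA    = {p,t,v,q}
  4. ckA   = {p,t}
  5. kcA   = {p,t,r,v,q,u}
  6. kckA  = {p,t,q,u}
  7. ckcA  = {s}
  8. ckckA = {r,v,s}
  9. kckcA = {q,s}
  10. kckckA = {r,v,q,s}
  11. ckckcA = {p,t,r,v,u}
  12. ckckckA = {p,t,u}
applying k or c yields no new set

12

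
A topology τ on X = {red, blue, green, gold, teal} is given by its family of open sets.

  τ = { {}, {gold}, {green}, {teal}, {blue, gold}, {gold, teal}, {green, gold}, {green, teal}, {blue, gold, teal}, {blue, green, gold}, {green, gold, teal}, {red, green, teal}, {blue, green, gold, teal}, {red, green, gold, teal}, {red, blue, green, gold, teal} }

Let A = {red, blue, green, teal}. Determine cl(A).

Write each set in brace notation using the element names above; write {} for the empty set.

cl via duality: int({gold}) = {gold}, so X∖{gold} = {red, blue, green, teal}

{red, blue, green, teal}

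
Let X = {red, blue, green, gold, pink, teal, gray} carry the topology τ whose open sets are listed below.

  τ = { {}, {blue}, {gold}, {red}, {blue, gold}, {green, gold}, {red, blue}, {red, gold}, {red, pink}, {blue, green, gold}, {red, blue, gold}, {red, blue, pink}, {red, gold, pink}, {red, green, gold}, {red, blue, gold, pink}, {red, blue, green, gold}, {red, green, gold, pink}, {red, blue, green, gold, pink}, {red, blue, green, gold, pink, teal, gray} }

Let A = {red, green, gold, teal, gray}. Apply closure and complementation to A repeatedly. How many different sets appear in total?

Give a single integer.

closure: X∖int(X∖A) = X∖{blue} = {red, green, gold, pink, teal, gray}
Let k=closure and c=complement:
  1. A     = {red, green, gold, teal, gray}
  2. kA    = {red, green, gold, pink, teal, gray}
  3. cA    = {blue, pink}
  4. ckA   = {blue}
  5. kcA   = {blue, pink, teal, gray}
  6. kckA  = {blue, teal, gray}
  7. ckcA  = {red, green, gold}
  8. ckckA = {red, green, gold, pink}
— saturated at 8

8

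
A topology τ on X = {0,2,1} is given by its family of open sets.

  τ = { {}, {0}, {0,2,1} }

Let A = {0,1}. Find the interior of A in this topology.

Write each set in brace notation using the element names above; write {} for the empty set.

U open, U⊆A: {}, {0}. int(A) = ⋃ = {0}

{0}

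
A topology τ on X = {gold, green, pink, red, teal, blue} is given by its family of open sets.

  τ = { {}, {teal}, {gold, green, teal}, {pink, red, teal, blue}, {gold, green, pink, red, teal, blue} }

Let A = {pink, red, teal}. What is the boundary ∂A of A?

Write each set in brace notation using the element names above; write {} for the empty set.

{gold, green, pink, red, blue}

open subsets of A: {}, {teal}; so int(A) = {teal}
closure: X∖int(X∖A) = X∖{} = {gold, green, pink, red, teal, blue}
∂A = {gold, green, pink, red, teal, blue} minus {teal} = {gold, green, pink, red, blue}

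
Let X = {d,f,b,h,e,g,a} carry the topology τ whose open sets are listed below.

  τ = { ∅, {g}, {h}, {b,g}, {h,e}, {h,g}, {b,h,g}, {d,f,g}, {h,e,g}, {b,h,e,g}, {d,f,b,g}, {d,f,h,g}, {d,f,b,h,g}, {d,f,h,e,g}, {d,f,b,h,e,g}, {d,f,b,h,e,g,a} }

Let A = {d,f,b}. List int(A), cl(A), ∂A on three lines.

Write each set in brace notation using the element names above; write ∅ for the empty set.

int(A) = ∅
cl(A)  = {d,f,b,a}
∂A     = {d,f,b,a}

open subsets of A: ∅; so int(A) = ∅
closure: X∖int(X∖A) = X∖{h,e,g} = {d,f,b,a}
∂A = {d,f,b,a} minus ∅ = {d,f,b,a}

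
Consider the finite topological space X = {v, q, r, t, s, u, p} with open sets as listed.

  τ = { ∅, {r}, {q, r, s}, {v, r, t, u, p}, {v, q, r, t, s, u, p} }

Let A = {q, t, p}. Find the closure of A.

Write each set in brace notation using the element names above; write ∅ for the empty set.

{v, q, t, s, u, p}

cl via duality: int({v, r, s, u}) = {r}, so X∖{r} = {v, q, t, s, u, p}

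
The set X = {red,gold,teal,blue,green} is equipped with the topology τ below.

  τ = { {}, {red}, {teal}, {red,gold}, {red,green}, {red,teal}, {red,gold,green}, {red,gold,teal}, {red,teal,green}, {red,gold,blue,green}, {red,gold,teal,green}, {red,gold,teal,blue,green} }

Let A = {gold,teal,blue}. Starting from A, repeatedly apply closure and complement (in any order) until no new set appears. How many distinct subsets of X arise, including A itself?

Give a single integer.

4

complement {red,green}; its interior {red,green}; cl(A) = X∖{red,green} = {gold,teal,blue}
With k = closure, c = complement:
  1. A     = {gold,teal,blue}
  2. cA    = {red,green}
  3. kcA   = {red,gold,blue,green}
  4. ckcA  = {teal}
k, c of each give nothing new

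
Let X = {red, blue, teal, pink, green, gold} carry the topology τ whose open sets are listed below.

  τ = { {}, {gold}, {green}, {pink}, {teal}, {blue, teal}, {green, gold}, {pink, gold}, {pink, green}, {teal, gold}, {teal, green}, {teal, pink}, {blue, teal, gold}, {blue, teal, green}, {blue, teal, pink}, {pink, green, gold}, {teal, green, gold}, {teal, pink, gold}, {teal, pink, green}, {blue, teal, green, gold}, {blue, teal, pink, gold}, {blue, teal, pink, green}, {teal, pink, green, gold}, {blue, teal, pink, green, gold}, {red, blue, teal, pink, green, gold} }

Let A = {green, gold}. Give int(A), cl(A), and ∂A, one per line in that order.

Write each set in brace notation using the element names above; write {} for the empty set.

U open, U⊆A: {}, {gold}, {green}, {green, gold}. int(A) = ⋃ = {green, gold}
X∖A={red, blue, teal, pink}, int(X∖A)={blue, teal, pink}, hence cl(A)={red, green, gold}
∂A: remove int from cl → {red}

int(A) = {green, gold}
cl(A)  = {red, green, gold}
∂A     = {red}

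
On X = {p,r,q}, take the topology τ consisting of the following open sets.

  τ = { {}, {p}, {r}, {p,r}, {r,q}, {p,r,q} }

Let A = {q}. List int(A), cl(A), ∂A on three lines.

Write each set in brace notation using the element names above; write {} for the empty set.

open subsets of A: {}; so int(A) = {}
closure: X∖int(X∖A) = X∖{p,r} = {q}
∂A = {q} minus {} = {q}

int(A) = {}
cl(A)  = {q}
∂A     = {q}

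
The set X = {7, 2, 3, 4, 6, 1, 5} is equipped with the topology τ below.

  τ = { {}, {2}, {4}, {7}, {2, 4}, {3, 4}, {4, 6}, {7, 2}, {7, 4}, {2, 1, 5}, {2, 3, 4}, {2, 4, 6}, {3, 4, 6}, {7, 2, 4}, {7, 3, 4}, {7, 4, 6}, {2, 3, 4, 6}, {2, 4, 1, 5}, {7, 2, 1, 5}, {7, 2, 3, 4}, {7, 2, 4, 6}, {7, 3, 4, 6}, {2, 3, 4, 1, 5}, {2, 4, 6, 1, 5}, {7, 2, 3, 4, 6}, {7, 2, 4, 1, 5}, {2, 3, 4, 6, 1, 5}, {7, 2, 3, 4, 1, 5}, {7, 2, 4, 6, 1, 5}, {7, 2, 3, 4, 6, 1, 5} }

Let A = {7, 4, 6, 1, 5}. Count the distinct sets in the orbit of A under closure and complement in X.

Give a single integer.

complement {2, 3}; its interior {2}; cl(A) = X∖{2} = {7, 3, 4, 6, 1, 5}
With k = closure, c = complement:
  1. A     = {7, 4, 6, 1, 5}
  2. kA    = {7, 3, 4, 6, 1, 5}
  3. cA    = {2, 3}
  4. ckA   = {2}
  5. kcA   = {2, 3, 1, 5}
  6. kckA  = {2, 1, 5}
  7. ckcA  = {7, 4, 6}
  8. ckckA = {7, 3, 4, 6}
k, c of each give nothing new

8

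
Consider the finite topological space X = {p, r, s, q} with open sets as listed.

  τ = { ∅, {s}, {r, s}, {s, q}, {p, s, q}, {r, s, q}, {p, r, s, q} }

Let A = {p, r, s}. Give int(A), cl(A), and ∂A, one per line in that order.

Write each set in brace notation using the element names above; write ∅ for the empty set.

opens ⊆ A: ∅, {s}, {r, s}; union → int = {r, s}
complement {q}; its interior ∅; cl(A) = X∖∅ = {p, r, s, q}
boundary = {p, r, s, q} ∖ {r, s} = {p, q}

int(A) = {r, s}
cl(A)  = {p, r, s, q}
∂A     = {p, q}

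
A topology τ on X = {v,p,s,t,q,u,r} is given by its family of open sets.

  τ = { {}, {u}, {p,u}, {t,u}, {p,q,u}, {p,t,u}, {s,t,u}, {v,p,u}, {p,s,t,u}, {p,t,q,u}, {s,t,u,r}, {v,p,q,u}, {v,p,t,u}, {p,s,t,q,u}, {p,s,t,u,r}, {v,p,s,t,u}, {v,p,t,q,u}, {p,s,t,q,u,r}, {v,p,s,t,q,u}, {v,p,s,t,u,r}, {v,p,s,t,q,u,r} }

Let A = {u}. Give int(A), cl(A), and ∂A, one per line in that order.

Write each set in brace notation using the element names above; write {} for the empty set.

int(A) = {u}
cl(A)  = {v,p,s,t,q,u,r}
∂A     = {v,p,s,t,q,r}

open subsets of A: {}, {u}; so int(A) = {u}
closure: X∖int(X∖A) = X∖{} = {v,p,s,t,q,u,r}
∂A = {v,p,s,t,q,u,r} minus {u} = {v,p,s,t,q,r}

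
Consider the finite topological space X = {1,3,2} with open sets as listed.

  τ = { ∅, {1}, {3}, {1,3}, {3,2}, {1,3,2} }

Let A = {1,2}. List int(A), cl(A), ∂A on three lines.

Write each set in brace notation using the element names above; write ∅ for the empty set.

interior: largest open inside A is {1} (from ∅, {1})
cl via duality: int({3}) = {3}, so X∖{3} = {1,2}
cl∖int = {2}

int(A) = {1}
cl(A)  = {1,2}
∂A     = {2}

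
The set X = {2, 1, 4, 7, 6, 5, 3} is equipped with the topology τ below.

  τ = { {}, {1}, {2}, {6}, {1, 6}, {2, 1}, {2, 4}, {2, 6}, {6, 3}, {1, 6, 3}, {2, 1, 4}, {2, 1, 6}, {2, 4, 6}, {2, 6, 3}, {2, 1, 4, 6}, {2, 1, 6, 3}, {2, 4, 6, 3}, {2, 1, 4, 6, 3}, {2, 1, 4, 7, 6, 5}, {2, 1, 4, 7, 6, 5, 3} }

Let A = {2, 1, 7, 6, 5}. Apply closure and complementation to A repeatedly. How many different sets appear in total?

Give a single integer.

closure: X∖int(X∖A) = X∖{} = {2, 1, 4, 7, 6, 5, 3}
Let k=closure and c=complement:
  1. A     = {2, 1, 7, 6, 5}
  2. kA    = {2, 1, 4, 7, 6, 5, 3}
  3. cA    = {4, 3}
  4. ckA   = {}
  5. kcA   = {4, 7, 5, 3}
  6. ckcA  = {2, 1, 6}
— saturated at 6

6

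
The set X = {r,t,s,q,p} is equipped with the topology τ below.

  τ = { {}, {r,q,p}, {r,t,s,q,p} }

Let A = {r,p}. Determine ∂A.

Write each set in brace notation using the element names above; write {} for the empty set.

{r,t,s,q,p}

open subsets of A: {}; so int(A) = {}
closure: X∖int(X∖A) = X∖{} = {r,t,s,q,p}
∂A = {r,t,s,q,p} minus {} = {r,t,s,q,p}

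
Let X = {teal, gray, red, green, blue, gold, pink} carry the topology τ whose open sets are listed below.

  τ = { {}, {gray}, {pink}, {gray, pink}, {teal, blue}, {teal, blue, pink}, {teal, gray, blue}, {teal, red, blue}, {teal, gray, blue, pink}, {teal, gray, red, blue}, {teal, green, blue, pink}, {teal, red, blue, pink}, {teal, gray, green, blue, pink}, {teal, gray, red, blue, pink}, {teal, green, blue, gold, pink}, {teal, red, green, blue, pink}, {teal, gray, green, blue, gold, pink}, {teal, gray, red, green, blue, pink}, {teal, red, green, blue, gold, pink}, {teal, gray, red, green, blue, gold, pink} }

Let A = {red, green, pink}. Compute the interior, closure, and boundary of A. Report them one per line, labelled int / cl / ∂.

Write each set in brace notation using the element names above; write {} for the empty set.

opens ⊆ A: {}, {pink}; union → int = {pink}
complement {teal, gray, blue, gold}; its interior {teal, gray, blue}; cl(A) = X∖{teal, gray, blue} = {red, green, gold, pink}
boundary = {red, green, gold, pink} ∖ {pink} = {red, green, gold}

int(A) = {pink}
cl(A)  = {red, green, gold, pink}
∂A     = {red, green, gold}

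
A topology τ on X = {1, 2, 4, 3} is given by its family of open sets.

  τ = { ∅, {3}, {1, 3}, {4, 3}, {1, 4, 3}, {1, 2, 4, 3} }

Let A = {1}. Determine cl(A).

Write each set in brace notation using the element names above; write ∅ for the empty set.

complement {2, 4, 3}; its interior {4, 3}; cl(A) = X∖{4, 3} = {1, 2}

{1, 2}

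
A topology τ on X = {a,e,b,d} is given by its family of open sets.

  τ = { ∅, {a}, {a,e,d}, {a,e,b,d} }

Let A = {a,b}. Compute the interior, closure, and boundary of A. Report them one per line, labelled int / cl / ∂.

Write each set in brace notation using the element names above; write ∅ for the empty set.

int(A) = {a}
cl(A)  = {a,e,b,d}
∂A     = {e,b,d}

U open, U⊆A: ∅, {a}. int(A) = ⋃ = {a}
X∖A={e,d}, int(X∖A)=∅, hence cl(A)={a,e,b,d}
∂A: remove int from cl → {e,b,d}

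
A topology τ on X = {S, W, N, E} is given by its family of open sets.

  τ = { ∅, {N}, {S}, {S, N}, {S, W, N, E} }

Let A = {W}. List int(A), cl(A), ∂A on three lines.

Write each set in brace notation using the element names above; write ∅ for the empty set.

open subsets of A: ∅; so int(A) = ∅
closure: X∖int(X∖A) = X∖{S, N} = {W, E}
∂A = {W, E} minus ∅ = {W, E}

int(A) = ∅
cl(A)  = {W, E}
∂A     = {W, E}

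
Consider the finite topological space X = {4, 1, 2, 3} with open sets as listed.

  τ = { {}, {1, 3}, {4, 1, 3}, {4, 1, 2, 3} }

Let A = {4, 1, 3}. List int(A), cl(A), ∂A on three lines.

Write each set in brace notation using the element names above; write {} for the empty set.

int(A) = {4, 1, 3}
cl(A)  = {4, 1, 2, 3}
∂A     = {2}

open subsets of A: {}, {1, 3}, {4, 1, 3}; so int(A) = {4, 1, 3}
closure: X∖int(X∖A) = X∖{} = {4, 1, 2, 3}
∂A = {4, 1, 2, 3} minus {4, 1, 3} = {2}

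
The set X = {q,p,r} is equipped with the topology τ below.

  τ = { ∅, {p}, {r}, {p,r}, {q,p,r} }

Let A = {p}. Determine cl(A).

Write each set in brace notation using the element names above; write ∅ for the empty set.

complement {q,r}; its interior {r}; cl(A) = X∖{r} = {q,p}

{q,p}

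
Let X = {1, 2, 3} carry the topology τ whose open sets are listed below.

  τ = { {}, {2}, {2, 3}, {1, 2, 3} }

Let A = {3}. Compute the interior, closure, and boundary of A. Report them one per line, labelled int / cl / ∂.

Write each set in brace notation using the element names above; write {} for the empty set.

interior: largest open inside A is {} (from {})
cl via duality: int({1, 2}) = {2}, so X∖{2} = {1, 3}
cl∖int = {1, 3}

int(A) = {}
cl(A)  = {1, 3}
∂A     = {1, 3}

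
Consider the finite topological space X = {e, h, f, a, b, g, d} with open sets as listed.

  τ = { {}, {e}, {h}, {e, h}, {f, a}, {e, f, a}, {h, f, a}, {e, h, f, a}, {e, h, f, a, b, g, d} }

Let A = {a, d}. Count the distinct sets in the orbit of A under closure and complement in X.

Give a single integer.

8

cl via duality: int({e, h, f, b, g}) = {e, h}, so X∖{e, h} = {f, a, b, g, d}
Write k for closure, c for complement:
  1. A     = {a, d}
  2. kA    = {f, a, b, g, d}
  3. cA    = {e, h, f, b, g}
  4. ckA   = {e, h}
  5. kcA   = {e, h, f, a, b, g, d}
  6. kckA  = {e, h, b, g, d}
  7. ckcA  = {}
  8. ckckA = {f, a}
applying k or c yields no new set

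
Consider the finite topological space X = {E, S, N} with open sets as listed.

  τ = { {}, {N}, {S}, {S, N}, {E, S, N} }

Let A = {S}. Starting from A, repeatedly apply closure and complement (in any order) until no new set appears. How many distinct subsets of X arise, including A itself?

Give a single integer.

cl via duality: int({E, N}) = {N}, so X∖{N} = {E, S}
Write k for closure, c for complement:
  1. A     = {S}
  2. kA    = {E, S}
  3. cA    = {E, N}
  4. ckA   = {N}
applying k or c yields no new set

4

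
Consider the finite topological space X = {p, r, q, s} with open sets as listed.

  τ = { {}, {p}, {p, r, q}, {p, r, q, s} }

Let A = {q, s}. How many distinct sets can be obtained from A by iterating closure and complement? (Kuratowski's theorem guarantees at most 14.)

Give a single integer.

6

X∖A={p, r}, int(X∖A)={p}, hence cl(A)={r, q, s}
Orbit (k=closure, c=complement):
  1. A     = {q, s}
  2. kA    = {r, q, s}
  3. cA    = {p, r}
  4. ckA   = {p}
  5. kcA   = {p, r, q, s}
  6. ckcA  = {}
(closed under both — stop)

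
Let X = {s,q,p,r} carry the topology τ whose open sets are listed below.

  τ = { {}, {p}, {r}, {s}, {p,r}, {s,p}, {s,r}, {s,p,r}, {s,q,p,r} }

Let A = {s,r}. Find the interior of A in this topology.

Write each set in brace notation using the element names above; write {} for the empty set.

interior: largest open inside A is {s,r} (from {}, {r}, {s}, {s,r})

{s,r}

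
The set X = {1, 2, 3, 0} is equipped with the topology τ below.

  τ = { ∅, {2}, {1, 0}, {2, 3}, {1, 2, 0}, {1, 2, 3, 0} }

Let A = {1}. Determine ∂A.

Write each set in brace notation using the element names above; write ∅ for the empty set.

{1, 0}

interior: largest open inside A is ∅ (from ∅)
cl via duality: int({2, 3, 0}) = {2, 3}, so X∖{2, 3} = {1, 0}
cl∖int = {1, 0}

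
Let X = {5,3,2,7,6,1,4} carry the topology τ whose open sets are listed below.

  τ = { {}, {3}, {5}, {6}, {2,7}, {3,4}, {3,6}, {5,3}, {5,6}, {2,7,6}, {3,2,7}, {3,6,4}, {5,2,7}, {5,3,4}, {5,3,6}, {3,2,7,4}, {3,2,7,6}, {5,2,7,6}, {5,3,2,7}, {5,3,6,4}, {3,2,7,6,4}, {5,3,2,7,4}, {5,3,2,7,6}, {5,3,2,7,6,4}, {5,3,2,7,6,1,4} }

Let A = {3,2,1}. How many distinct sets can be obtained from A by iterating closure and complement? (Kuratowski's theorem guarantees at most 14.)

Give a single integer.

12

complement {5,7,6,4}; its interior {5,6}; cl(A) = X∖{5,6} = {3,2,7,1,4}
With k = closure, c = complement:
  1. A     = {3,2,1}
  2. kA    = {3,2,7,1,4}
  3. cA    = {5,7,6,4}
  4. ckA   = {5,6}
  5. kcA   = {5,2,7,6,1,4}
  6. kckA  = {5,6,1}
  7. ckcA  = {3}
  8. ckckA = {3,2,7,4}
  9. kckcA = {3,1,4}
  10. ckckcA = {5,2,7,6}
  11. kckckcA = {5,2,7,6,1}
  12. ckckckcA = {3,4}
k, c of each give nothing new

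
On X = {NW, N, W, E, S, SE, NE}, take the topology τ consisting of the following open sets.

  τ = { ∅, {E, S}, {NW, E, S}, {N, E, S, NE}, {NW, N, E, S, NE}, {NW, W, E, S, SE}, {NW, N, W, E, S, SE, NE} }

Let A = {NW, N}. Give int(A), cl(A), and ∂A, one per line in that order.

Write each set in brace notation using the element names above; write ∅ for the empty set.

int(A) = ∅
cl(A)  = {NW, N, W, SE, NE}
∂A     = {NW, N, W, SE, NE}

open subsets of A: ∅; so int(A) = ∅
closure: X∖int(X∖A) = X∖{E, S} = {NW, N, W, SE, NE}
∂A = {NW, N, W, SE, NE} minus ∅ = {NW, N, W, SE, NE}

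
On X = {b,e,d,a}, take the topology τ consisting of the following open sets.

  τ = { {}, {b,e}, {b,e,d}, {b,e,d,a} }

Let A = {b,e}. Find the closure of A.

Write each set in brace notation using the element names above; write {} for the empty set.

complement {d,a}; its interior {}; cl(A) = X∖{} = {b,e,d,a}

{b,e,d,a}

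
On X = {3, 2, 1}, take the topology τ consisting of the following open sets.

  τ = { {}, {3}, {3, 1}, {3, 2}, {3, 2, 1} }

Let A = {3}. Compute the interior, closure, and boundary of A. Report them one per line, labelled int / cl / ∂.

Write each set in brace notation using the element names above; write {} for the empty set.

interior: largest open inside A is {3} (from {}, {3})
cl via duality: int({2, 1}) = {}, so X∖{} = {3, 2, 1}
cl∖int = {2, 1}

int(A) = {3}
cl(A)  = {3, 2, 1}
∂A     = {2, 1}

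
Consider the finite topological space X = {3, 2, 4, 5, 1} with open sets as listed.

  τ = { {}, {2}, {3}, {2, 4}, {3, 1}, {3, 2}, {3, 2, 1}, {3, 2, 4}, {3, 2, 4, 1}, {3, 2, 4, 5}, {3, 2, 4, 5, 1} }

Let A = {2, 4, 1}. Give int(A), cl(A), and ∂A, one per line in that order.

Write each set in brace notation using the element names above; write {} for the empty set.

open subsets of A: {}, {2}, {2, 4}; so int(A) = {2, 4}
closure: X∖int(X∖A) = X∖{3} = {2, 4, 5, 1}
∂A = {2, 4, 5, 1} minus {2, 4} = {5, 1}

int(A) = {2, 4}
cl(A)  = {2, 4, 5, 1}
∂A     = {5, 1}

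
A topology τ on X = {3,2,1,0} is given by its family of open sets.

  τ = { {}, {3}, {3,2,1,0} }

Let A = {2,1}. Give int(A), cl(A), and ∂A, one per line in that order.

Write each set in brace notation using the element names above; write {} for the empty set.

int(A) = {}
cl(A)  = {2,1,0}
∂A     = {2,1,0}

open subsets of A: {}; so int(A) = {}
closure: X∖int(X∖A) = X∖{3} = {2,1,0}
∂A = {2,1,0} minus {} = {2,1,0}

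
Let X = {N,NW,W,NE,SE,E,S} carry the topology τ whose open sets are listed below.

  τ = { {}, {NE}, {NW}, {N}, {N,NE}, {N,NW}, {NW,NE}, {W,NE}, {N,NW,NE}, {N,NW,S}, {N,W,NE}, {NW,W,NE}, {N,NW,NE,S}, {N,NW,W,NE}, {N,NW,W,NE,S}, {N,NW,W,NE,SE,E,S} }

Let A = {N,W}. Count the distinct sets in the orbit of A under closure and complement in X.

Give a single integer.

cl via duality: int({NW,NE,SE,E,S}) = {NW,NE}, so X∖{NW,NE} = {N,W,SE,E,S}
Write k for closure, c for complement:
  1. A     = {N,W}
  2. kA    = {N,W,SE,E,S}
  3. cA    = {NW,NE,SE,E,S}
  4. ckA   = {NW,NE}
  5. kcA   = {NW,W,NE,SE,E,S}
  6. ckcA  = {N}
  7. kckcA = {N,SE,E,S}
  8. ckckcA = {NW,W,NE}
applying k or c yields no new set

8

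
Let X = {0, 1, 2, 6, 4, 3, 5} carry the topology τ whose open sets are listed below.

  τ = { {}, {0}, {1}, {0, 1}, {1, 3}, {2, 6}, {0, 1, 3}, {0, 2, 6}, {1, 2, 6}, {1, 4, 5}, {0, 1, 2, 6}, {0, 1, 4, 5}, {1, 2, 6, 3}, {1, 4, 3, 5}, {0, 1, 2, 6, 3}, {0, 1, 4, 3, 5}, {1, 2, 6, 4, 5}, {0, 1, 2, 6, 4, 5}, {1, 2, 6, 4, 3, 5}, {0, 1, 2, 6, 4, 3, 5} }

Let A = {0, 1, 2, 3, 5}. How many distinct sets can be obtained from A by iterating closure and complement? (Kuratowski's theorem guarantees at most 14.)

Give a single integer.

cl via duality: int({6, 4}) = {}, so X∖{} = {0, 1, 2, 6, 4, 3, 5}
Write k for closure, c for complement:
  1. A     = {0, 1, 2, 3, 5}
  2. kA    = {0, 1, 2, 6, 4, 3, 5}
  3. cA    = {6, 4}
  4. ckA   = {}
  5. kcA   = {2, 6, 4, 5}
  6. ckcA  = {0, 1, 3}
  7. kckcA = {0, 1, 4, 3, 5}
  8. ckckcA = {2, 6}
applying k or c yields no new set

8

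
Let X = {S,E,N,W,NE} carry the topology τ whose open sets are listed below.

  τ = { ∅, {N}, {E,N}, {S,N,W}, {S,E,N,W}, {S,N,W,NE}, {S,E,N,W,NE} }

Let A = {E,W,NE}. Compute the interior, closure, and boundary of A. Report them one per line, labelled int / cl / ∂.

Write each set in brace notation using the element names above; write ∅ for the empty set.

open subsets of A: ∅; so int(A) = ∅
closure: X∖int(X∖A) = X∖{N} = {S,E,W,NE}
∂A = {S,E,W,NE} minus ∅ = {S,E,W,NE}

int(A) = ∅
cl(A)  = {S,E,W,NE}
∂A     = {S,E,W,NE}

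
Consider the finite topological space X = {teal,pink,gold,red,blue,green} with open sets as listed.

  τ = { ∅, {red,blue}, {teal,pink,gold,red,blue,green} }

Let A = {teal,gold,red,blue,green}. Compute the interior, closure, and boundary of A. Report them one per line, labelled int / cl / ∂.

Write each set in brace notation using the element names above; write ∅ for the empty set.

open subsets of A: ∅, {red,blue}; so int(A) = {red,blue}
closure: X∖int(X∖A) = X∖∅ = {teal,pink,gold,red,blue,green}
∂A = {teal,pink,gold,red,blue,green} minus {red,blue} = {teal,pink,gold,green}

int(A) = {red,blue}
cl(A)  = {teal,pink,gold,red,blue,green}
∂A     = {teal,pink,gold,green}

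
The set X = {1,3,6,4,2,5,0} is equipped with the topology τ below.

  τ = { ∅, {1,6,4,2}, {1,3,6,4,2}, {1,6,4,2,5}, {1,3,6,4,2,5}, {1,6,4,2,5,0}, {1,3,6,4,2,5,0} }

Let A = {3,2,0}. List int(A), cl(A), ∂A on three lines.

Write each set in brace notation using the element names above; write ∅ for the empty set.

int(A) = ∅
cl(A)  = {1,3,6,4,2,5,0}
∂A     = {1,3,6,4,2,5,0}

open subsets of A: ∅; so int(A) = ∅
closure: X∖int(X∖A) = X∖∅ = {1,3,6,4,2,5,0}
∂A = {1,3,6,4,2,5,0} minus ∅ = {1,3,6,4,2,5,0}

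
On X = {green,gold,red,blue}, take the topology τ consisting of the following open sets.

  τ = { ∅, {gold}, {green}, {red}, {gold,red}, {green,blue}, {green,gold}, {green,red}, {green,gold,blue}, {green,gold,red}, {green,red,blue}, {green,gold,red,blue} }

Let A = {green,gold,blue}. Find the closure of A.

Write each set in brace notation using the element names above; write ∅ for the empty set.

{green,gold,blue}

cl via duality: int({red}) = {red}, so X∖{red} = {green,gold,blue}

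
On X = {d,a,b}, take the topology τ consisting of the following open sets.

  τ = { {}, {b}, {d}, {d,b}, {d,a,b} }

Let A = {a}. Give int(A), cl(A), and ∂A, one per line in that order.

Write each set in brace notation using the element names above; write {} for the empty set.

int(A) = {}
cl(A)  = {a}
∂A     = {a}

opens ⊆ A: {}; union → int = {}
complement {d,b}; its interior {d,b}; cl(A) = X∖{d,b} = {a}
boundary = {a} ∖ {} = {a}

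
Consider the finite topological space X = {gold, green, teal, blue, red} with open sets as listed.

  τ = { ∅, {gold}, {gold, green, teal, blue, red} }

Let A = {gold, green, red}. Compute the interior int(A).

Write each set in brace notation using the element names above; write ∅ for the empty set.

{gold}

interior: largest open inside A is {gold} (from ∅, {gold})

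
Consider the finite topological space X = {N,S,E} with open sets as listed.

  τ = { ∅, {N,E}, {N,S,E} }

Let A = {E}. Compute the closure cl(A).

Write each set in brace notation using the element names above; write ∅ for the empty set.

{N,S,E}

X∖A={N,S}, int(X∖A)=∅, hence cl(A)={N,S,E}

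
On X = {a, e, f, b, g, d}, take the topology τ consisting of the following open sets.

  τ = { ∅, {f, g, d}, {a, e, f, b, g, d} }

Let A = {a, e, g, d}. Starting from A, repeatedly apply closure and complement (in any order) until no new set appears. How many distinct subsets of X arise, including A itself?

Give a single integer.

closure: X∖int(X∖A) = X∖∅ = {a, e, f, b, g, d}
Let k=closure and c=complement:
  1. A     = {a, e, g, d}
  2. kA    = {a, e, f, b, g, d}
  3. cA    = {f, b}
  4. ckA   = ∅
— saturated at 4

4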